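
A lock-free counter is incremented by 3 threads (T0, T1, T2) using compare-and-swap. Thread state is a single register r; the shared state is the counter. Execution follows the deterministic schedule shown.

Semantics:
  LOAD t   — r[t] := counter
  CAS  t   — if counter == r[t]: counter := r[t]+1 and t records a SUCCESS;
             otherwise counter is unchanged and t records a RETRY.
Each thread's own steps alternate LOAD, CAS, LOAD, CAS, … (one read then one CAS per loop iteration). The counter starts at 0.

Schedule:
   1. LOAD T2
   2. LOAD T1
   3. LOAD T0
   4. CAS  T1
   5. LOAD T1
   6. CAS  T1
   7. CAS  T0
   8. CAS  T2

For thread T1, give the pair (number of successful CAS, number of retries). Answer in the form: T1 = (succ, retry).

[1] T2.load  rd  (counter 0, T2.r 0)
[2] T1.load  rd  (counter 0, T1.r 0)
[3] T0.load  rd  (counter 0, T0.r 0)
[4] T1.cas  hit  (counter 1, T1.r 0)
[5] T1.load  rd  (counter 1, T1.r 1)
[6] T1.cas  hit  (counter 2, T1.r 1)
[7] T0.cas  miss  (counter 2, T0.r 0)
[8] T2.cas  miss  (counter 2, T2.r 0)

T1 = (2, 0)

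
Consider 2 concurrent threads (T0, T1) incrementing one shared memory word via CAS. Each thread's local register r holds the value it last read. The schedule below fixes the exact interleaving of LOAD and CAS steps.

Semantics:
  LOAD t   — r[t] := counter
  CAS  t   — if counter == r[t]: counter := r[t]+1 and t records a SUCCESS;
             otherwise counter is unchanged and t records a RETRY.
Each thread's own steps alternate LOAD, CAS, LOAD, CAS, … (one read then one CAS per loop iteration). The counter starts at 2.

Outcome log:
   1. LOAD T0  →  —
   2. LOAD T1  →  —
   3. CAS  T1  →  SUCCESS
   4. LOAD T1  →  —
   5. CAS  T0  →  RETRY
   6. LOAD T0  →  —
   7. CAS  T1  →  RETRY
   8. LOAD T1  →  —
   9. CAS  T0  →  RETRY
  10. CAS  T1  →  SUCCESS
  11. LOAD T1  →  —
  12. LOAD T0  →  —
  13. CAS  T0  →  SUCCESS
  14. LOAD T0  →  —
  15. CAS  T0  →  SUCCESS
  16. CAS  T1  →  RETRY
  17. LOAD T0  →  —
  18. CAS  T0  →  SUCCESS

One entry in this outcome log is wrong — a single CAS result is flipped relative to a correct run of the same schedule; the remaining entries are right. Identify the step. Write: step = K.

step = 7

Reference trace:
1. LOAD T0 → mem=2 r[T0]=2 [LOAD]
2. LOAD T1 → mem=2 r[T1]=2 [LOAD]
3. CAS T1 → mem=3 r[T1]=2 [OK]
4. LOAD T1 → mem=3 r[T1]=3 [LOAD]
5. CAS T0 → mem=3 r[T0]=2 [RETRY]
6. LOAD T0 → mem=3 r[T0]=3 [LOAD]
7. CAS T1 → mem=4 r[T1]=3 [OK]
8. LOAD T1 → mem=4 r[T1]=4 [LOAD]
9. CAS T0 → mem=4 r[T0]=3 [RETRY]
10. CAS T1 → mem=5 r[T1]=4 [OK]
11. LOAD T1 → mem=5 r[T1]=5 [LOAD]
12. LOAD T0 → mem=5 r[T0]=5 [LOAD]
13. CAS T0 → mem=6 r[T0]=5 [OK]
14. LOAD T0 → mem=6 r[T0]=6 [LOAD]
15. CAS T0 → mem=7 r[T0]=6 [OK]
16. CAS T1 → mem=7 r[T1]=5 [RETRY]
17. LOAD T0 → mem=7 r[T0]=7 [LOAD]
18. CAS T0 → mem=8 r[T0]=7 [OK]
Log disagrees first at step 7.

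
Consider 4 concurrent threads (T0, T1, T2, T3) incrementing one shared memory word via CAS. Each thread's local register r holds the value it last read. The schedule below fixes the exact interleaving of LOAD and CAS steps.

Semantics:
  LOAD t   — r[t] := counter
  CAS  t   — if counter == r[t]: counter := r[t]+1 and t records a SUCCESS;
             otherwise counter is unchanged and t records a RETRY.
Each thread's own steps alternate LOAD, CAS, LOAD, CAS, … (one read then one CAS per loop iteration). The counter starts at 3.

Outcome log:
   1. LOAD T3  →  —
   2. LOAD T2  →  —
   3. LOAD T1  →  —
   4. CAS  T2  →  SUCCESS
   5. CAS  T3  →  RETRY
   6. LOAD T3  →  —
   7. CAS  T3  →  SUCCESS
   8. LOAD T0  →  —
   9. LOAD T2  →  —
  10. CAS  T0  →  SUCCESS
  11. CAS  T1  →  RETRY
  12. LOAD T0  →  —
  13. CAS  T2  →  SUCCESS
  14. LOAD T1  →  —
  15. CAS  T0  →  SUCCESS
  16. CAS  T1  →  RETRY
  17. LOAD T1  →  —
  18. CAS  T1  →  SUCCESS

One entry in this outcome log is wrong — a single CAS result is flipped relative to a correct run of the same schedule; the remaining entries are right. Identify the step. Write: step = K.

Re-executing:
T3 LOAD — after: cnt=3, r=3 — load
T2 LOAD — after: cnt=3, r=3 — load
T1 LOAD — after: cnt=3, r=3 — load
T2 CAS — after: cnt=4, r=3 — ok
T3 CAS — after: cnt=4, r=3 — retry
T3 LOAD — after: cnt=4, r=4 — load
T3 CAS — after: cnt=5, r=4 — ok
T0 LOAD — after: cnt=5, r=5 — load
T2 LOAD — after: cnt=5, r=5 — load
T0 CAS — after: cnt=6, r=5 — ok
T1 CAS — after: cnt=6, r=3 — retry
T0 LOAD — after: cnt=6, r=6 — load
T2 CAS — after: cnt=6, r=5 — retry
T1 LOAD — after: cnt=6, r=6 — load
T0 CAS — after: cnt=7, r=6 — ok
T1 CAS — after: cnt=7, r=6 — retry
T1 LOAD — after: cnt=7, r=7 — load
T1 CAS — after: cnt=8, r=7 — ok
Flip is step 13.

step = 13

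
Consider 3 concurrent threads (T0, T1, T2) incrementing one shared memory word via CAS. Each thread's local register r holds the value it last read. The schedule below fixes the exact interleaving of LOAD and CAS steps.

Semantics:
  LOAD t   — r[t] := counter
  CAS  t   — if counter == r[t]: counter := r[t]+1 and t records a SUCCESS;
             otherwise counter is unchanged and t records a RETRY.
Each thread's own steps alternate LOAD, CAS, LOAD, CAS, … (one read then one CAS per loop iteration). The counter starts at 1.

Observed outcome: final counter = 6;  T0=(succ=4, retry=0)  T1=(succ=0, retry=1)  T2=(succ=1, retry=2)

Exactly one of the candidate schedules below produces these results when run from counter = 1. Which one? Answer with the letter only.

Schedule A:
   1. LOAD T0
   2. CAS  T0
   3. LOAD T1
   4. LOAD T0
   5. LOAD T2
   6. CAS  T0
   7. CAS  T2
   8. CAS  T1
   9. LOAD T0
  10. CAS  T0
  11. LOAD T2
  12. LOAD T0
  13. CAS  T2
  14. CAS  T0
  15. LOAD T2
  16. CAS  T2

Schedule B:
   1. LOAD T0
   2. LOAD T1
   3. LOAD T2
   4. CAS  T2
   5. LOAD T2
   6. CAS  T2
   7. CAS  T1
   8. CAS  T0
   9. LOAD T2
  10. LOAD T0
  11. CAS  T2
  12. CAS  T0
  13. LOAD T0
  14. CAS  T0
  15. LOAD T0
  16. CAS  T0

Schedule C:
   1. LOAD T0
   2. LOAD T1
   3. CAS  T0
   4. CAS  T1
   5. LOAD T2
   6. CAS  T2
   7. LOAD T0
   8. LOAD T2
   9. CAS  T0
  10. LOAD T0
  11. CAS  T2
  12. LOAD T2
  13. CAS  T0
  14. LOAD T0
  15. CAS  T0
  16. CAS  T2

Simulating candidate C:
T0 LOAD — after: cnt=1, r=1 — load
T1 LOAD — after: cnt=1, r=1 — load
T0 CAS — after: cnt=2, r=1 — ok
T1 CAS — after: cnt=2, r=1 — retry
T2 LOAD — after: cnt=2, r=2 — load
T2 CAS — after: cnt=3, r=2 — ok
T0 LOAD — after: cnt=3, r=3 — load
T2 LOAD — after: cnt=3, r=3 — load
T0 CAS — after: cnt=4, r=3 — ok
T0 LOAD — after: cnt=4, r=4 — load
T2 CAS — after: cnt=4, r=3 — retry
T2 LOAD — after: cnt=4, r=4 — load
T0 CAS — after: cnt=5, r=4 — ok
T0 LOAD — after: cnt=5, r=5 — load
T0 CAS — after: cnt=6, r=5 — ok
T2 CAS — after: cnt=6, r=4 — retry

C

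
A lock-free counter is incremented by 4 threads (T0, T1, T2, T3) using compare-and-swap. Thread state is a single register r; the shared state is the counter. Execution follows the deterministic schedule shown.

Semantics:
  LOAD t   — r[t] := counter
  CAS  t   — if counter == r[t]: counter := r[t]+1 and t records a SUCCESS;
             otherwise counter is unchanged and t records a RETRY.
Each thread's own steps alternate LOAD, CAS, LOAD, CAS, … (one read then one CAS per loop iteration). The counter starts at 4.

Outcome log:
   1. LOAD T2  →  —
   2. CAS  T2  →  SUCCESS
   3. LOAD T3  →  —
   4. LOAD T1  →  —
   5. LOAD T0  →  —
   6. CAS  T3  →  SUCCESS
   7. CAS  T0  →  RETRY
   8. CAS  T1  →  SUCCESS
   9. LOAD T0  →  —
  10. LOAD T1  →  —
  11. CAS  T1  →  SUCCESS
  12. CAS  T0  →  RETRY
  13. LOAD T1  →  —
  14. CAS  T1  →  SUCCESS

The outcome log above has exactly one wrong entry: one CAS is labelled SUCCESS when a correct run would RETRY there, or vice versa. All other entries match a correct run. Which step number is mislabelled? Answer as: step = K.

step = 8

Re-executing:
#1 T2 reads 4
#2 T2 CAS(4→5) writes; counter now 5
#3 T3 reads 5
#4 T1 reads 5
#5 T0 reads 5
#6 T3 CAS(5→6) writes; counter now 6
#7 T0 CAS(5→6) fails; counter now 6
#8 T1 CAS(5→6) fails; counter now 6
#9 T0 reads 6
#10 T1 reads 6
#11 T1 CAS(6→7) writes; counter now 7
#12 T0 CAS(6→7) fails; counter now 7
#13 T1 reads 7
#14 T1 CAS(7→8) writes; counter now 8
Log disagrees first at step 8.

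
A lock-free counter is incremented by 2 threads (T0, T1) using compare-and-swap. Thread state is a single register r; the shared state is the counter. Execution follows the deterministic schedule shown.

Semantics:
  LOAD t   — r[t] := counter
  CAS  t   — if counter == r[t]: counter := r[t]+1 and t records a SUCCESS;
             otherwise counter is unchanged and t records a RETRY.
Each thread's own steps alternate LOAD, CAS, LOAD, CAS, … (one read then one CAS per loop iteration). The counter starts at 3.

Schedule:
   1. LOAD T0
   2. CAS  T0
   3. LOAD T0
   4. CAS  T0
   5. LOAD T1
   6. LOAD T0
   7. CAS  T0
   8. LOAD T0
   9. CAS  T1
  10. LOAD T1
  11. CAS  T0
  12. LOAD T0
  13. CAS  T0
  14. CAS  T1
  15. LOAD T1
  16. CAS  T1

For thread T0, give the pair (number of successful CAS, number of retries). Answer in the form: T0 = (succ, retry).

T0 = (5, 0)

[1] T0.load  rd  (counter 3, T0.r 3)
[2] T0.cas  hit  (counter 4, T0.r 3)
[3] T0.load  rd  (counter 4, T0.r 4)
[4] T0.cas  hit  (counter 5, T0.r 4)
[5] T1.load  rd  (counter 5, T1.r 5)
[6] T0.load  rd  (counter 5, T0.r 5)
[7] T0.cas  hit  (counter 6, T0.r 5)
[8] T0.load  rd  (counter 6, T0.r 6)
[9] T1.cas  miss  (counter 6, T1.r 5)
[10] T1.load  rd  (counter 6, T1.r 6)
[11] T0.cas  hit  (counter 7, T0.r 6)
[12] T0.load  rd  (counter 7, T0.r 7)
[13] T0.cas  hit  (counter 8, T0.r 7)
[14] T1.cas  miss  (counter 8, T1.r 6)
[15] T1.load  rd  (counter 8, T1.r 8)
[16] T1.cas  hit  (counter 9, T1.r 8)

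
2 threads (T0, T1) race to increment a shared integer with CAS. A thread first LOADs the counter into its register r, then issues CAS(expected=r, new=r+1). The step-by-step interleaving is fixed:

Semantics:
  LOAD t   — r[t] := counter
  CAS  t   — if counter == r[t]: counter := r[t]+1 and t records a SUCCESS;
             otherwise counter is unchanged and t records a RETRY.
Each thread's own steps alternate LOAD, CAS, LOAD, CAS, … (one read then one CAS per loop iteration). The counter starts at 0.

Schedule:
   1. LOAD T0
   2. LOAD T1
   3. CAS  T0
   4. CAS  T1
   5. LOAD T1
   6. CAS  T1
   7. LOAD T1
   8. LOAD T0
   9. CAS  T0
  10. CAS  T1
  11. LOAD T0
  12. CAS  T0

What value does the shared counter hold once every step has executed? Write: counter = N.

#1 T0 reads 0
#2 T1 reads 0
#3 T0 CAS(0→1) writes; counter now 1
#4 T1 CAS(0→1) fails; counter now 1
#5 T1 reads 1
#6 T1 CAS(1→2) writes; counter now 2
#7 T1 reads 2
#8 T0 reads 2
#9 T0 CAS(2→3) writes; counter now 3
#10 T1 CAS(2→3) fails; counter now 3
#11 T0 reads 3
#12 T0 CAS(3→4) writes; counter now 4

counter = 4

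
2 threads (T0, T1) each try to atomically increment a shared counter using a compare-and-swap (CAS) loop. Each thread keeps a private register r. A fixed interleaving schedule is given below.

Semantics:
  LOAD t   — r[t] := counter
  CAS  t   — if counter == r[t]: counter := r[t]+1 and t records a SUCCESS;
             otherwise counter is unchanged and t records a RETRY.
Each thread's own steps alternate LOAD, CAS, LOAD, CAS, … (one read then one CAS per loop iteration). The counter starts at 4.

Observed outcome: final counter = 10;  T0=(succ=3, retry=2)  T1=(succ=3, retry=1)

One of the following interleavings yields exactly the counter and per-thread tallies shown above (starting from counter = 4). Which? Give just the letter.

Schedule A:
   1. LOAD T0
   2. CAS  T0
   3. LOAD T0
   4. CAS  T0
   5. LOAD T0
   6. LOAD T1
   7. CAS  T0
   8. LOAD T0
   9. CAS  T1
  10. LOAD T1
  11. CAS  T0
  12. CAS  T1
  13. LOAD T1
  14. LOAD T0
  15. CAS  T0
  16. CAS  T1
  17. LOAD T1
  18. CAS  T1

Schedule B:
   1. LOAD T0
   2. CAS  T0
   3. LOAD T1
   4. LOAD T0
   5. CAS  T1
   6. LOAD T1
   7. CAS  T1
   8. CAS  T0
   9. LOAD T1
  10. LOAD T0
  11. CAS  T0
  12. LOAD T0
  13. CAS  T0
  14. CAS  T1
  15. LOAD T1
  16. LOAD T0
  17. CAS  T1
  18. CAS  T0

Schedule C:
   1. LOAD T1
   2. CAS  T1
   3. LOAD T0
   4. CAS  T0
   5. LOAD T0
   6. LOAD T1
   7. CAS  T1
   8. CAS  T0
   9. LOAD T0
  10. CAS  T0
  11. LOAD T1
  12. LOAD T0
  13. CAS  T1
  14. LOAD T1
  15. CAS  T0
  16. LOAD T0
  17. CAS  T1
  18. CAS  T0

Run B:
#1 T0 reads 4
#2 T0 CAS(4→5) writes; counter now 5
#3 T1 reads 5
#4 T0 reads 5
#5 T1 CAS(5→6) writes; counter now 6
#6 T1 reads 6
#7 T1 CAS(6→7) writes; counter now 7
#8 T0 CAS(5→6) fails; counter now 7
#9 T1 reads 7
#10 T0 reads 7
#11 T0 CAS(7→8) writes; counter now 8
#12 T0 reads 8
#13 T0 CAS(8→9) writes; counter now 9
#14 T1 CAS(7→8) fails; counter now 9
#15 T1 reads 9
#16 T0 reads 9
#17 T1 CAS(9→10) writes; counter now 10
#18 T0 CAS(9→10) fails; counter now 10

B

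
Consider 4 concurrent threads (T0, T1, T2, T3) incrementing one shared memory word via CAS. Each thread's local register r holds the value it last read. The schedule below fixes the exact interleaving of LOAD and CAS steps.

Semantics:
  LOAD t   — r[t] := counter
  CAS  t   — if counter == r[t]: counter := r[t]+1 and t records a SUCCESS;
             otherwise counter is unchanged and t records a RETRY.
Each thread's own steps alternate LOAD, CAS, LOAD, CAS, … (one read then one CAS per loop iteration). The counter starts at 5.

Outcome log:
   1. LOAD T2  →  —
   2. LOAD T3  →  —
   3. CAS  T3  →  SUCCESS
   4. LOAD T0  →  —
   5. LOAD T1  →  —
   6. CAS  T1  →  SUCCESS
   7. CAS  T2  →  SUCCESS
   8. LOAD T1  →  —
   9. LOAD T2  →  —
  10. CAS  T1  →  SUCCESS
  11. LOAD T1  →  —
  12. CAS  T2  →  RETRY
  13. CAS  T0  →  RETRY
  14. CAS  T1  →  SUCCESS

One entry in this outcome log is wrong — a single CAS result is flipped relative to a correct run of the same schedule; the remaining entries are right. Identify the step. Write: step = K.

Correct run:
#1 T2 reads 5
#2 T3 reads 5
#3 T3 CAS(5→6) writes; counter now 6
#4 T0 reads 6
#5 T1 reads 6
#6 T1 CAS(6→7) writes; counter now 7
#7 T2 CAS(5→6) fails; counter now 7
#8 T1 reads 7
#9 T2 reads 7
#10 T1 CAS(7→8) writes; counter now 8
#11 T1 reads 8
#12 T2 CAS(7→8) fails; counter now 8
#13 T0 CAS(6→7) fails; counter now 8
#14 T1 CAS(8→9) writes; counter now 9
Log disagrees first at step 7.

step = 7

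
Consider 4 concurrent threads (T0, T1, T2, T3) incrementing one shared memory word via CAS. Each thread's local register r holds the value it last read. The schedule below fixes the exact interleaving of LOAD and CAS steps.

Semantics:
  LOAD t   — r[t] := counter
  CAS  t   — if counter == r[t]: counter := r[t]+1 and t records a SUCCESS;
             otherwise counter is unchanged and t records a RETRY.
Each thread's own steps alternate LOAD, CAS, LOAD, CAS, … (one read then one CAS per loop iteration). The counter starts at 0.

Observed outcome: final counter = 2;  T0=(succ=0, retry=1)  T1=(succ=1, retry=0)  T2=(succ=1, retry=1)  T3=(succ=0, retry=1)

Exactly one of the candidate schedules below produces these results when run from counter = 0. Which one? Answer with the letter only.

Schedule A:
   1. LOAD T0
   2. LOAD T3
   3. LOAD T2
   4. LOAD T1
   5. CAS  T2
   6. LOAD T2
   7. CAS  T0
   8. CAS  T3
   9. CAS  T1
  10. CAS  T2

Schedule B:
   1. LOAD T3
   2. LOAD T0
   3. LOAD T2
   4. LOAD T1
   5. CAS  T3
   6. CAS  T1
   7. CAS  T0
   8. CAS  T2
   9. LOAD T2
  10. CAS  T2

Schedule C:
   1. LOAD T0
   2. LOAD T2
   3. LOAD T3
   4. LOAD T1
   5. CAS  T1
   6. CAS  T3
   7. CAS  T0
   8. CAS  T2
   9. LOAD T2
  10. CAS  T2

Simulating candidate C:
T0 LOAD — after: cnt=0, r=0 — load
T2 LOAD — after: cnt=0, r=0 — load
T3 LOAD — after: cnt=0, r=0 — load
T1 LOAD — after: cnt=0, r=0 — load
T1 CAS — after: cnt=1, r=0 — ok
T3 CAS — after: cnt=1, r=0 — retry
T0 CAS — after: cnt=1, r=0 — retry
T2 CAS — after: cnt=1, r=0 — retry
T2 LOAD — after: cnt=1, r=1 — load
T2 CAS — after: cnt=2, r=1 — ok

C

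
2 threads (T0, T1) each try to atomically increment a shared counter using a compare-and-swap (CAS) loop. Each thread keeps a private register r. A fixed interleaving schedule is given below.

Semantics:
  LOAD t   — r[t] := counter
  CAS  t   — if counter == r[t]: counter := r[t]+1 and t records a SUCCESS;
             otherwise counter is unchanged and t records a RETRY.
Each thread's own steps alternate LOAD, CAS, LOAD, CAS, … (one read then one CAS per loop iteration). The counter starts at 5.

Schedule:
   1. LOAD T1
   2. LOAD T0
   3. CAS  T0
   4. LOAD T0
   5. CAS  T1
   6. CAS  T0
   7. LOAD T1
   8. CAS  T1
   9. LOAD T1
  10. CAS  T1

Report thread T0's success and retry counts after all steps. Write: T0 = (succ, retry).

T0 = (2, 0)

[1] T1.load  rd  (counter 5, T1.r 5)
[2] T0.load  rd  (counter 5, T0.r 5)
[3] T0.cas  hit  (counter 6, T0.r 5)
[4] T0.load  rd  (counter 6, T0.r 6)
[5] T1.cas  miss  (counter 6, T1.r 5)
[6] T0.cas  hit  (counter 7, T0.r 6)
[7] T1.load  rd  (counter 7, T1.r 7)
[8] T1.cas  hit  (counter 8, T1.r 7)
[9] T1.load  rd  (counter 8, T1.r 8)
[10] T1.cas  hit  (counter 9, T1.r 8)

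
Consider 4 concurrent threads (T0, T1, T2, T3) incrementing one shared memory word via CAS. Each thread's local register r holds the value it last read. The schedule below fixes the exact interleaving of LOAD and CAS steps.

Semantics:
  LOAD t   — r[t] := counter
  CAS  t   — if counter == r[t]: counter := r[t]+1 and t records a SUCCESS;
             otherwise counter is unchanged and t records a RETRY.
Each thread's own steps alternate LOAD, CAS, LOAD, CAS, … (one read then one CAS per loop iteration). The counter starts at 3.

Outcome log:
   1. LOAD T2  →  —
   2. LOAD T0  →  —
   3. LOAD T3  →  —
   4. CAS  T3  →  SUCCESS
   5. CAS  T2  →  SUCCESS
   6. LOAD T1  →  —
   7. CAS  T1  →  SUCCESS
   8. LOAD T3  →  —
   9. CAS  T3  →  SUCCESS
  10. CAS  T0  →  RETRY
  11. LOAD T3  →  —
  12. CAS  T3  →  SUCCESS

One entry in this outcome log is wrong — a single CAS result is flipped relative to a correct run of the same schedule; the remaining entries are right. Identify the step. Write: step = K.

Correct run:
[1] T2.load  rd  (counter 3, T2.r 3)
[2] T0.load  rd  (counter 3, T0.r 3)
[3] T3.load  rd  (counter 3, T3.r 3)
[4] T3.cas  hit  (counter 4, T3.r 3)
[5] T2.cas  miss  (counter 4, T2.r 3)
[6] T1.load  rd  (counter 4, T1.r 4)
[7] T1.cas  hit  (counter 5, T1.r 4)
[8] T3.load  rd  (counter 5, T3.r 5)
[9] T3.cas  hit  (counter 6, T3.r 5)
[10] T0.cas  miss  (counter 6, T0.r 3)
[11] T3.load  rd  (counter 6, T3.r 6)
[12] T3.cas  hit  (counter 7, T3.r 6)
Mismatch at 5.

step = 5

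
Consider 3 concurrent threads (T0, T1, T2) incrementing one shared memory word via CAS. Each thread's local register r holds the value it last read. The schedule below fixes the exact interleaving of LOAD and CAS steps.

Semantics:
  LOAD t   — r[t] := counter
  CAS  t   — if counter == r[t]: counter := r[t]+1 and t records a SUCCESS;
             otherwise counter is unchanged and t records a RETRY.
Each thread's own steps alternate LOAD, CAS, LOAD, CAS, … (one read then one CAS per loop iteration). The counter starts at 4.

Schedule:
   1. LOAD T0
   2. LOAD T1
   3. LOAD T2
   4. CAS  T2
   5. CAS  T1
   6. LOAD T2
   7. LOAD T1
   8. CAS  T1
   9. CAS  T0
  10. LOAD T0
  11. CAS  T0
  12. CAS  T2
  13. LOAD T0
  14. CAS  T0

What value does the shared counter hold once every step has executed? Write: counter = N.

counter = 8

   1) LOAD T0:  M=4  r_T0=4
   2) LOAD T1:  M=4  r_T1=4
   3) LOAD T2:  M=4  r_T2=4
   4) CAS  T2:  M=5  r_T2=4 ✓
   5) CAS  T1:  M=5  r_T1=4 ✗
   6) LOAD T2:  M=5  r_T2=5
   7) LOAD T1:  M=5  r_T1=5
   8) CAS  T1:  M=6  r_T1=5 ✓
   9) CAS  T0:  M=6  r_T0=4 ✗
  10) LOAD T0:  M=6  r_T0=6
  11) CAS  T0:  M=7  r_T0=6 ✓
  12) CAS  T2:  M=7  r_T2=5 ✗
  13) LOAD T0:  M=7  r_T0=7
  14) CAS  T0:  M=8  r_T0=7 ✓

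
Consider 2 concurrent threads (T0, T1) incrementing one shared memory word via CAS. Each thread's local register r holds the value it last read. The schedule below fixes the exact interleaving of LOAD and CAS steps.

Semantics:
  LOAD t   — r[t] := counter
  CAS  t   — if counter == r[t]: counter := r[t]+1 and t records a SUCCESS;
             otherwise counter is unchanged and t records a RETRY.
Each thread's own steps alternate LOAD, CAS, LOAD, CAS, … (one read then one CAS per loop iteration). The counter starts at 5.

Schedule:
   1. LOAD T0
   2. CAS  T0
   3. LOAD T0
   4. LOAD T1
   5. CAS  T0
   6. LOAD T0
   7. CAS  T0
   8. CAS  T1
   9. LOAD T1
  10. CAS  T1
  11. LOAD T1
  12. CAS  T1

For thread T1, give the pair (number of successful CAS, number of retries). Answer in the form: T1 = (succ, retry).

[1] T0.load  rd  (counter 5, T0.r 5)
[2] T0.cas  hit  (counter 6, T0.r 5)
[3] T0.load  rd  (counter 6, T0.r 6)
[4] T1.load  rd  (counter 6, T1.r 6)
[5] T0.cas  hit  (counter 7, T0.r 6)
[6] T0.load  rd  (counter 7, T0.r 7)
[7] T0.cas  hit  (counter 8, T0.r 7)
[8] T1.cas  miss  (counter 8, T1.r 6)
[9] T1.load  rd  (counter 8, T1.r 8)
[10] T1.cas  hit  (counter 9, T1.r 8)
[11] T1.load  rd  (counter 9, T1.r 9)
[12] T1.cas  hit  (counter 10, T1.r 9)

T1 = (2, 1)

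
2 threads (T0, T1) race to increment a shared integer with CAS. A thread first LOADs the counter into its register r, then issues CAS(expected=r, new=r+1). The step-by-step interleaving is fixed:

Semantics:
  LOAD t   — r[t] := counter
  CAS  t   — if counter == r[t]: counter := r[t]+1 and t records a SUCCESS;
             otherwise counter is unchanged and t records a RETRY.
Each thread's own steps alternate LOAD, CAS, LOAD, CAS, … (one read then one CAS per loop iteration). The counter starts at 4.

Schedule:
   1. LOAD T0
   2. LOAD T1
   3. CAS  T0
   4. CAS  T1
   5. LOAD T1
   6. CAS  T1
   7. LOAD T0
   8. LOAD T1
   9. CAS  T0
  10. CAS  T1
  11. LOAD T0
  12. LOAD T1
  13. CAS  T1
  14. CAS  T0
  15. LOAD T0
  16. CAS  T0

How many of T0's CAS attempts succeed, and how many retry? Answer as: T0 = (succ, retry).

T0 = (3, 1)

1. LOAD T0 → mem=4 r[T0]=4 [LOAD]
2. LOAD T1 → mem=4 r[T1]=4 [LOAD]
3. CAS T0 → mem=5 r[T0]=4 [OK]
4. CAS T1 → mem=5 r[T1]=4 [RETRY]
5. LOAD T1 → mem=5 r[T1]=5 [LOAD]
6. CAS T1 → mem=6 r[T1]=5 [OK]
7. LOAD T0 → mem=6 r[T0]=6 [LOAD]
8. LOAD T1 → mem=6 r[T1]=6 [LOAD]
9. CAS T0 → mem=7 r[T0]=6 [OK]
10. CAS T1 → mem=7 r[T1]=6 [RETRY]
11. LOAD T0 → mem=7 r[T0]=7 [LOAD]
12. LOAD T1 → mem=7 r[T1]=7 [LOAD]
13. CAS T1 → mem=8 r[T1]=7 [OK]
14. CAS T0 → mem=8 r[T0]=7 [RETRY]
15. LOAD T0 → mem=8 r[T0]=8 [LOAD]
16. CAS T0 → mem=9 r[T0]=8 [OK]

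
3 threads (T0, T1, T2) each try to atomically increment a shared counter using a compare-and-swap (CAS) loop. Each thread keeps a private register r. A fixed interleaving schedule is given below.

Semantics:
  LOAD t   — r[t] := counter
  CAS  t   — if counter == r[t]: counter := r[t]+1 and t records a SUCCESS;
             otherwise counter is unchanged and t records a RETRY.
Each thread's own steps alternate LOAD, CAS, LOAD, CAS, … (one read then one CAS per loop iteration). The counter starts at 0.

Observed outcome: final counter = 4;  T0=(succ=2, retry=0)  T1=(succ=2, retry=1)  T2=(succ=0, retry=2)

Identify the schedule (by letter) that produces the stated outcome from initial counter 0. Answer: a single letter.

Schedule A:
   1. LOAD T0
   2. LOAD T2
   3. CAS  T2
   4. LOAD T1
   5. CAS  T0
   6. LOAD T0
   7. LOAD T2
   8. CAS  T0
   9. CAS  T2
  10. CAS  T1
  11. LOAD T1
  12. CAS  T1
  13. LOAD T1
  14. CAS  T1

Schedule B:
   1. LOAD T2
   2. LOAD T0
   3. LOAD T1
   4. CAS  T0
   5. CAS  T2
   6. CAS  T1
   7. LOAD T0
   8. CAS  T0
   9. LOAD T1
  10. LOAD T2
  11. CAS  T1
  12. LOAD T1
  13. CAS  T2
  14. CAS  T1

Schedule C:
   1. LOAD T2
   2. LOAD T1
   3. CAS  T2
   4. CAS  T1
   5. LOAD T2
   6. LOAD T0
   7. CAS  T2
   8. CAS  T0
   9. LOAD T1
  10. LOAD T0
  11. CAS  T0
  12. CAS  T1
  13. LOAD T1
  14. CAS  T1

B

Simulating candidate B:
step 1: T2 LOAD ⇒ load; ctr=0 reg=0
step 2: T0 LOAD ⇒ load; ctr=0 reg=0
step 3: T1 LOAD ⇒ load; ctr=0 reg=0
step 4: T0 CAS ⇒ ok; ctr=1 reg=0
step 5: T2 CAS ⇒ retry; ctr=1 reg=0
step 6: T1 CAS ⇒ retry; ctr=1 reg=0
step 7: T0 LOAD ⇒ load; ctr=1 reg=1
step 8: T0 CAS ⇒ ok; ctr=2 reg=1
step 9: T1 LOAD ⇒ load; ctr=2 reg=2
step 10: T2 LOAD ⇒ load; ctr=2 reg=2
step 11: T1 CAS ⇒ ok; ctr=3 reg=2
step 12: T1 LOAD ⇒ load; ctr=3 reg=3
step 13: T2 CAS ⇒ retry; ctr=3 reg=2
step 14: T1 CAS ⇒ ok; ctr=4 reg=3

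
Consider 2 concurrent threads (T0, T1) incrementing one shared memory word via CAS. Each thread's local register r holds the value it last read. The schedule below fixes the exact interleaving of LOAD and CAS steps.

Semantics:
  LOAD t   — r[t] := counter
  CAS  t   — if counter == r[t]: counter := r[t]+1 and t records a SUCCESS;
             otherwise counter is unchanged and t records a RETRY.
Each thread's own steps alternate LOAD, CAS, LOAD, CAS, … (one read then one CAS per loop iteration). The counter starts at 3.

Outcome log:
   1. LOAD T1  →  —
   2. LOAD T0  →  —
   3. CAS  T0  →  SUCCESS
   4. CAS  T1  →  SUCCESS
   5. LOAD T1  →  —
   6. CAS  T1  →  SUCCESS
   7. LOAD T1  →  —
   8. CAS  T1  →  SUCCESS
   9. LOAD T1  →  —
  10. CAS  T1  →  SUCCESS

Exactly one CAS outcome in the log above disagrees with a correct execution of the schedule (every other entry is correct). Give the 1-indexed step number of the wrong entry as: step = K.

Correct run:
[1] T1.load  rd  (counter 3, T1.r 3)
[2] T0.load  rd  (counter 3, T0.r 3)
[3] T0.cas  hit  (counter 4, T0.r 3)
[4] T1.cas  miss  (counter 4, T1.r 3)
[5] T1.load  rd  (counter 4, T1.r 4)
[6] T1.cas  hit  (counter 5, T1.r 4)
[7] T1.load  rd  (counter 5, T1.r 5)
[8] T1.cas  hit  (counter 6, T1.r 5)
[9] T1.load  rd  (counter 6, T1.r 6)
[10] T1.cas  hit  (counter 7, T1.r 6)
Flip is step 4.

step = 4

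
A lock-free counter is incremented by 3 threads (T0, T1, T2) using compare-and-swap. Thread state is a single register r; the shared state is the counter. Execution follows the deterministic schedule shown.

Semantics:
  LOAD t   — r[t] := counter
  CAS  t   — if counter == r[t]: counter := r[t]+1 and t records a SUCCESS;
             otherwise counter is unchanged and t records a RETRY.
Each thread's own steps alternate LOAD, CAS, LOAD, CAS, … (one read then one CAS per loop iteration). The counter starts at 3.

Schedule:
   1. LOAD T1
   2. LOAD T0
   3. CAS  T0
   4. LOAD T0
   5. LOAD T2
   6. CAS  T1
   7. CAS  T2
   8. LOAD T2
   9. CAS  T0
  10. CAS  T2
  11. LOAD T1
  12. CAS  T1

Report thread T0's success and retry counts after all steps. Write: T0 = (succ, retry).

T0 = (1, 1)

step 1: T1 LOAD ⇒ load; ctr=3 reg=3
step 2: T0 LOAD ⇒ load; ctr=3 reg=3
step 3: T0 CAS ⇒ ok; ctr=4 reg=3
step 4: T0 LOAD ⇒ load; ctr=4 reg=4
step 5: T2 LOAD ⇒ load; ctr=4 reg=4
step 6: T1 CAS ⇒ retry; ctr=4 reg=3
step 7: T2 CAS ⇒ ok; ctr=5 reg=4
step 8: T2 LOAD ⇒ load; ctr=5 reg=5
step 9: T0 CAS ⇒ retry; ctr=5 reg=4
step 10: T2 CAS ⇒ ok; ctr=6 reg=5
step 11: T1 LOAD ⇒ load; ctr=6 reg=6
step 12: T1 CAS ⇒ ok; ctr=7 reg=6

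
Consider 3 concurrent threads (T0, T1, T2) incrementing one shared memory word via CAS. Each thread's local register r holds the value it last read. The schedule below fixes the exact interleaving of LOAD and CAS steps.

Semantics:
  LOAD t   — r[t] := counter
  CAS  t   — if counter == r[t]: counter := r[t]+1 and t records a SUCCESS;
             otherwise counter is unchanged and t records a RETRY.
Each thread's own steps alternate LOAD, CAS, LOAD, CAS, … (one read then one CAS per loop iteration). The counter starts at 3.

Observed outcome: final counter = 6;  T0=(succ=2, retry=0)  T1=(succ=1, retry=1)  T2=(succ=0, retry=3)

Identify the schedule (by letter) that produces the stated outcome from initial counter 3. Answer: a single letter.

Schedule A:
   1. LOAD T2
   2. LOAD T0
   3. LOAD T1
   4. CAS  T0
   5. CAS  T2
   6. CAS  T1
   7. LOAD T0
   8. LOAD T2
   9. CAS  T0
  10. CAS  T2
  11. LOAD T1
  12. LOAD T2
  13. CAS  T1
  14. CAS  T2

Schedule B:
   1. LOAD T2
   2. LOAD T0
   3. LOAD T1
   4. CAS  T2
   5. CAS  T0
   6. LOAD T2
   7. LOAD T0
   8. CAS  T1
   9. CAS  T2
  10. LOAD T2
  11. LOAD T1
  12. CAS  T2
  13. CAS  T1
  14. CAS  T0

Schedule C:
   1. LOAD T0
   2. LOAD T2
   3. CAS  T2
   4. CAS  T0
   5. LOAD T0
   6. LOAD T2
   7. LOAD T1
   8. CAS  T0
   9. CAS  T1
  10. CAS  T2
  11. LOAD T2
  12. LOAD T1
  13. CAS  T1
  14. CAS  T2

Run A:
step 1: T2 LOAD ⇒ load; ctr=3 reg=3
step 2: T0 LOAD ⇒ load; ctr=3 reg=3
step 3: T1 LOAD ⇒ load; ctr=3 reg=3
step 4: T0 CAS ⇒ ok; ctr=4 reg=3
step 5: T2 CAS ⇒ retry; ctr=4 reg=3
step 6: T1 CAS ⇒ retry; ctr=4 reg=3
step 7: T0 LOAD ⇒ load; ctr=4 reg=4
step 8: T2 LOAD ⇒ load; ctr=4 reg=4
step 9: T0 CAS ⇒ ok; ctr=5 reg=4
step 10: T2 CAS ⇒ retry; ctr=5 reg=4
step 11: T1 LOAD ⇒ load; ctr=5 reg=5
step 12: T2 LOAD ⇒ load; ctr=5 reg=5
step 13: T1 CAS ⇒ ok; ctr=6 reg=5
step 14: T2 CAS ⇒ retry; ctr=6 reg=5

A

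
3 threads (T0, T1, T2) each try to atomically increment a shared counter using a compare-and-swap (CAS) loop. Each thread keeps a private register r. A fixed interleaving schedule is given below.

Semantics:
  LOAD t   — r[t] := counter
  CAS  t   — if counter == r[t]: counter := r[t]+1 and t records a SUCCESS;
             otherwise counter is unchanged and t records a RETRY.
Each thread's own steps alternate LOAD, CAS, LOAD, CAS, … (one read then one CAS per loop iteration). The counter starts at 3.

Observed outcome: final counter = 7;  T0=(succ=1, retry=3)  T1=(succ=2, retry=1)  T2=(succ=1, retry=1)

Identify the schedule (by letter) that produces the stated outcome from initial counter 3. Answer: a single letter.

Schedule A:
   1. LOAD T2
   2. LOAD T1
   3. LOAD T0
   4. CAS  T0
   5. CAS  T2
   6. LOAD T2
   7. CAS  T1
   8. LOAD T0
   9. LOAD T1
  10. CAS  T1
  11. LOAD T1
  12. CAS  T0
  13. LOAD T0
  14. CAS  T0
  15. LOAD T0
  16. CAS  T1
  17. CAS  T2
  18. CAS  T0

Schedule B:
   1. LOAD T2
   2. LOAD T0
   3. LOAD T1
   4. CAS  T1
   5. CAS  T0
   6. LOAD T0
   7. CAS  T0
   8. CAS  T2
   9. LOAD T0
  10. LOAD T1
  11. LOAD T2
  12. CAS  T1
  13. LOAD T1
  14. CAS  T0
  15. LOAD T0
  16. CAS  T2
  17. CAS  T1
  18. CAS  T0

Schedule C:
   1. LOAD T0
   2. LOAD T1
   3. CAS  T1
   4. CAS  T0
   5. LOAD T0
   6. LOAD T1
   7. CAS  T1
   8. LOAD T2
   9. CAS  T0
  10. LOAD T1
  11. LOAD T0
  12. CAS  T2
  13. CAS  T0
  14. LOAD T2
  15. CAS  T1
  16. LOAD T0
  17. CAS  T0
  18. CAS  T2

Simulating candidate C:
T0 LOAD — after: cnt=3, r=3 — load
T1 LOAD — after: cnt=3, r=3 — load
T1 CAS — after: cnt=4, r=3 — ok
T0 CAS — after: cnt=4, r=3 — retry
T0 LOAD — after: cnt=4, r=4 — load
T1 LOAD — after: cnt=4, r=4 — load
T1 CAS — after: cnt=5, r=4 — ok
T2 LOAD — after: cnt=5, r=5 — load
T0 CAS — after: cnt=5, r=4 — retry
T1 LOAD — after: cnt=5, r=5 — load
T0 LOAD — after: cnt=5, r=5 — load
T2 CAS — after: cnt=6, r=5 — ok
T0 CAS — after: cnt=6, r=5 — retry
T2 LOAD — after: cnt=6, r=6 — load
T1 CAS — after: cnt=6, r=5 — retry
T0 LOAD — after: cnt=6, r=6 — load
T0 CAS — after: cnt=7, r=6 — ok
T2 CAS — after: cnt=7, r=6 — retry

C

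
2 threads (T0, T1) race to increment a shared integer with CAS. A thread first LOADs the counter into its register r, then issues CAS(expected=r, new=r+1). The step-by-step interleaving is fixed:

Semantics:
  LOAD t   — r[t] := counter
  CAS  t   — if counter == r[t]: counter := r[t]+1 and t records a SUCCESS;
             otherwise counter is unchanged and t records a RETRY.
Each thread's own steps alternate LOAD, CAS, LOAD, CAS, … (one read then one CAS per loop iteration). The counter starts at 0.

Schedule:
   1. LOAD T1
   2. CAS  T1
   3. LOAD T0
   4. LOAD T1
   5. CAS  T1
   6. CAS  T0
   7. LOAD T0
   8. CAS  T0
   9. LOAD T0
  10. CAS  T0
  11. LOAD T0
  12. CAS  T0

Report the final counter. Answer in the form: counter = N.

#1 T1 reads 0
#2 T1 CAS(0→1) writes; counter now 1
#3 T0 reads 1
#4 T1 reads 1
#5 T1 CAS(1→2) writes; counter now 2
#6 T0 CAS(1→2) fails; counter now 2
#7 T0 reads 2
#8 T0 CAS(2→3) writes; counter now 3
#9 T0 reads 3
#10 T0 CAS(3→4) writes; counter now 4
#11 T0 reads 4
#12 T0 CAS(4→5) writes; counter now 5

counter = 5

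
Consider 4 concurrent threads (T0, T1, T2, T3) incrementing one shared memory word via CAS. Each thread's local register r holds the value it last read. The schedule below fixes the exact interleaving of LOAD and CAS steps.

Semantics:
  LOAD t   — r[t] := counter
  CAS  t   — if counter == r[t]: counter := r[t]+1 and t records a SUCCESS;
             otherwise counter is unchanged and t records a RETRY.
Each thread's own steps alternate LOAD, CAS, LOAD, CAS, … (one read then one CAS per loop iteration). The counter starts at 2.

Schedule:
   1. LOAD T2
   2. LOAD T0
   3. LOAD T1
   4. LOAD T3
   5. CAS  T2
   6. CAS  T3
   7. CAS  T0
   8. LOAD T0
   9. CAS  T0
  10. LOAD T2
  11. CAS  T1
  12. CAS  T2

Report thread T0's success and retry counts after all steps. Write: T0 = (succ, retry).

step 1: T2 LOAD ⇒ load; ctr=2 reg=2
step 2: T0 LOAD ⇒ load; ctr=2 reg=2
step 3: T1 LOAD ⇒ load; ctr=2 reg=2
step 4: T3 LOAD ⇒ load; ctr=2 reg=2
step 5: T2 CAS ⇒ ok; ctr=3 reg=2
step 6: T3 CAS ⇒ retry; ctr=3 reg=2
step 7: T0 CAS ⇒ retry; ctr=3 reg=2
step 8: T0 LOAD ⇒ load; ctr=3 reg=3
step 9: T0 CAS ⇒ ok; ctr=4 reg=3
step 10: T2 LOAD ⇒ load; ctr=4 reg=4
step 11: T1 CAS ⇒ retry; ctr=4 reg=2
step 12: T2 CAS ⇒ ok; ctr=5 reg=4

T0 = (1, 1)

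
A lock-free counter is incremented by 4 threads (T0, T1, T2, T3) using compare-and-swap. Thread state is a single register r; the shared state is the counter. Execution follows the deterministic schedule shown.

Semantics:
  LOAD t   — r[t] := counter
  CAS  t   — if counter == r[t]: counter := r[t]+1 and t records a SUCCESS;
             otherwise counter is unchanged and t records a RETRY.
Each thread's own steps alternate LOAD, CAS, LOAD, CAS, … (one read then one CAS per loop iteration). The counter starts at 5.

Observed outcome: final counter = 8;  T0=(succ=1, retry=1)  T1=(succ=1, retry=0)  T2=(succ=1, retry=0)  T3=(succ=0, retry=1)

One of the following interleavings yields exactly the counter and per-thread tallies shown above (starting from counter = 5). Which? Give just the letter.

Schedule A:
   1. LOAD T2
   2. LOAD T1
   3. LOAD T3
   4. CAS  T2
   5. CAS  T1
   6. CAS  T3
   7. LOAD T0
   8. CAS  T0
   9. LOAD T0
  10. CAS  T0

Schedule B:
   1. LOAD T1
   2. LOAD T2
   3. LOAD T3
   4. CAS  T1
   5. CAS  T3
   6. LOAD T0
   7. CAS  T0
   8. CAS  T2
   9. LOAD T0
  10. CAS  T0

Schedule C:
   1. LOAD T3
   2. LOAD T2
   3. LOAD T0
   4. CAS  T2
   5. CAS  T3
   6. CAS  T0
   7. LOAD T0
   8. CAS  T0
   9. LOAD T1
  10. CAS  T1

C

Run C:
   1) LOAD T3:  M=5  r_T3=5
   2) LOAD T2:  M=5  r_T2=5
   3) LOAD T0:  M=5  r_T0=5
   4) CAS  T2:  M=6  r_T2=5 ✓
   5) CAS  T3:  M=6  r_T3=5 ✗
   6) CAS  T0:  M=6  r_T0=5 ✗
   7) LOAD T0:  M=6  r_T0=6
   8) CAS  T0:  M=7  r_T0=6 ✓
   9) LOAD T1:  M=7  r_T1=7
  10) CAS  T1:  M=8  r_T1=7 ✓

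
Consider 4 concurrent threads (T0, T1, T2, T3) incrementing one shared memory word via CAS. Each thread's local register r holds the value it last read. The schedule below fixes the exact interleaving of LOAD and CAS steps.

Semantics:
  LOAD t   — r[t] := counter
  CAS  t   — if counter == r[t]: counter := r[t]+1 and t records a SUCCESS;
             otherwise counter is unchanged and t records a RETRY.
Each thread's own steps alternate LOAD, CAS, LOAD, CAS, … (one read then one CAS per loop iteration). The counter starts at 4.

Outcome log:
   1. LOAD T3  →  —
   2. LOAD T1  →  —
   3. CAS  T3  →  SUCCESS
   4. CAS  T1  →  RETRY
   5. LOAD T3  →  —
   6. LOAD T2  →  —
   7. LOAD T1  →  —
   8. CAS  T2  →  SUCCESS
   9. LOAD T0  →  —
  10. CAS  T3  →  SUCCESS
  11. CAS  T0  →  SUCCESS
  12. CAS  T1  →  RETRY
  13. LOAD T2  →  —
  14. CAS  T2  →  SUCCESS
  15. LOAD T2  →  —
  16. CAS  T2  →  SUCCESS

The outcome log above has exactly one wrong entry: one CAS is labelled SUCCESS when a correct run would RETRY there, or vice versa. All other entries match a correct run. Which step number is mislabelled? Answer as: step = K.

Correct run:
   1) LOAD T3:  M=4  r_T3=4
   2) LOAD T1:  M=4  r_T1=4
   3) CAS  T3:  M=5  r_T3=4 ✓
   4) CAS  T1:  M=5  r_T1=4 ✗
   5) LOAD T3:  M=5  r_T3=5
   6) LOAD T2:  M=5  r_T2=5
   7) LOAD T1:  M=5  r_T1=5
   8) CAS  T2:  M=6  r_T2=5 ✓
   9) LOAD T0:  M=6  r_T0=6
  10) CAS  T3:  M=6  r_T3=5 ✗
  11) CAS  T0:  M=7  r_T0=6 ✓
  12) CAS  T1:  M=7  r_T1=5 ✗
  13) LOAD T2:  M=7  r_T2=7
  14) CAS  T2:  M=8  r_T2=7 ✓
  15) LOAD T2:  M=8  r_T2=8
  16) CAS  T2:  M=9  r_T2=8 ✓
Log disagrees first at step 10.

step = 10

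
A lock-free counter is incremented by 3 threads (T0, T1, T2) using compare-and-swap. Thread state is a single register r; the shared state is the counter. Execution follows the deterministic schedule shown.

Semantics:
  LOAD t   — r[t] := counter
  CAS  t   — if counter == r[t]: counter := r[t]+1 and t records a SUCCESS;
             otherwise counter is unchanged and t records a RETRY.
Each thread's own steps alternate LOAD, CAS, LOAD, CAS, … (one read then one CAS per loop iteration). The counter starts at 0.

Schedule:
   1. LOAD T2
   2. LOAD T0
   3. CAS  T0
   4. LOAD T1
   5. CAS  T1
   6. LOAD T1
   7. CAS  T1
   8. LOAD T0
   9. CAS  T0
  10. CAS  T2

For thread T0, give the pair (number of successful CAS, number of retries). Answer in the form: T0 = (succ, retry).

T0 = (2, 0)

step 1: T2 LOAD ⇒ load; ctr=0 reg=0
step 2: T0 LOAD ⇒ load; ctr=0 reg=0
step 3: T0 CAS ⇒ ok; ctr=1 reg=0
step 4: T1 LOAD ⇒ load; ctr=1 reg=1
step 5: T1 CAS ⇒ ok; ctr=2 reg=1
step 6: T1 LOAD ⇒ load; ctr=2 reg=2
step 7: T1 CAS ⇒ ok; ctr=3 reg=2
step 8: T0 LOAD ⇒ load; ctr=3 reg=3
step 9: T0 CAS ⇒ ok; ctr=4 reg=3
step 10: T2 CAS ⇒ retry; ctr=4 reg=0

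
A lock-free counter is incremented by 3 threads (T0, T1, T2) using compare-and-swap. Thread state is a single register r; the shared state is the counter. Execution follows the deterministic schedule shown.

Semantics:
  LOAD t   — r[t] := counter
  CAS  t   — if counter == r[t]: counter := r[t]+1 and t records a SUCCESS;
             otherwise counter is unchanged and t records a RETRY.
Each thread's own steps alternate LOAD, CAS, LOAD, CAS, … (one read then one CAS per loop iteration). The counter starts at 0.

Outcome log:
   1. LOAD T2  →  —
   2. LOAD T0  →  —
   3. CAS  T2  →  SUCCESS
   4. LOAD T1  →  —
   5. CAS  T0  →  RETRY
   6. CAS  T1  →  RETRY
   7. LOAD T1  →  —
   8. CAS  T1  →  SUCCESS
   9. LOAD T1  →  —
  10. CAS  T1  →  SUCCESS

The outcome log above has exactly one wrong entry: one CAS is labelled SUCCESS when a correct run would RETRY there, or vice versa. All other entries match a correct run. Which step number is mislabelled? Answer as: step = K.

step = 6

Reference trace:
#1 T2 reads 0
#2 T0 reads 0
#3 T2 CAS(0→1) writes; counter now 1
#4 T1 reads 1
#5 T0 CAS(0→1) fails; counter now 1
#6 T1 CAS(1→2) writes; counter now 2
#7 T1 reads 2
#8 T1 CAS(2→3) writes; counter now 3
#9 T1 reads 3
#10 T1 CAS(3→4) writes; counter now 4
Mismatch at 6.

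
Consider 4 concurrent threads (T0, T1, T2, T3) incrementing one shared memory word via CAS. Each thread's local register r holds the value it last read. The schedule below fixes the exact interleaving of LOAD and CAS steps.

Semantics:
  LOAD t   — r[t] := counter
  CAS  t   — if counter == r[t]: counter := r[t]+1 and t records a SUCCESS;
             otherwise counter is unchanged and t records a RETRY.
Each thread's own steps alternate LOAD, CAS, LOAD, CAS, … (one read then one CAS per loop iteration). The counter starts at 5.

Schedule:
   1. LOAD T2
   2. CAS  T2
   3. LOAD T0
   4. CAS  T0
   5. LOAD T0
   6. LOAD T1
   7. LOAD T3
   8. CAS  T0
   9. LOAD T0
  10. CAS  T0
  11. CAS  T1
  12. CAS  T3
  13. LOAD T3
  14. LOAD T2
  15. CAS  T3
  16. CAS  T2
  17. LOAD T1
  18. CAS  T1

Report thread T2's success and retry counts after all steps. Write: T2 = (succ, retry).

T2 = (1, 1)

#1 T2 reads 5
#2 T2 CAS(5→6) writes; counter now 6
#3 T0 reads 6
#4 T0 CAS(6→7) writes; counter now 7
#5 T0 reads 7
#6 T1 reads 7
#7 T3 reads 7
#8 T0 CAS(7→8) writes; counter now 8
#9 T0 reads 8
#10 T0 CAS(8→9) writes; counter now 9
#11 T1 CAS(7→8) fails; counter now 9
#12 T3 CAS(7→8) fails; counter now 9
#13 T3 reads 9
#14 T2 reads 9
#15 T3 CAS(9→10) writes; counter now 10
#16 T2 CAS(9→10) fails; counter now 10
#17 T1 reads 10
#18 T1 CAS(10→11) writes; counter now 11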